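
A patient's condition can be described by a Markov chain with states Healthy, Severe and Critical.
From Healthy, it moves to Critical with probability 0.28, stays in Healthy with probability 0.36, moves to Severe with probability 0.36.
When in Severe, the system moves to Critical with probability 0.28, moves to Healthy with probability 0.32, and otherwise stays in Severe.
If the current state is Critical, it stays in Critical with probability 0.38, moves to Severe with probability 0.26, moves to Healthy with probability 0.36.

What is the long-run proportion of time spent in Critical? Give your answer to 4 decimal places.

0.3111

Let the stationary distribution be π with π = πP and π_1 + π_2 + π_3 = 1.
π_1 = 0.36·π_1 + 0.32·π_2 + 0.36·π_3
π_2 = 0.36·π_1 + 0.4·π_2 + 0.26·π_3
Solving with the normalization constraint gives π = (0.3463, 0.3426, 0.3111).
So the stationary probability of Critical is 0.3111.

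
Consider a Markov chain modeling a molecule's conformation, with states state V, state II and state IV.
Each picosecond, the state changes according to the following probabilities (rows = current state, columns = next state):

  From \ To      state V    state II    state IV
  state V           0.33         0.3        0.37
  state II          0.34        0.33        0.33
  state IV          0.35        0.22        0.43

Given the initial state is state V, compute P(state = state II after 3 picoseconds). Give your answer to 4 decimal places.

Propagate the distribution vector 3 picoseconds from state V.
After 0 picoseconds: (1.0000, 0.0000, 0.0000)
After 1 picosecond: (0.3300, 0.3000, 0.3700)
After 2 picoseconds: (0.3404, 0.2794, 0.3802)
After 3 picoseconds: (0.3404, 0.2780, 0.3816)
P(in state II after 3 picoseconds) = 0.2780

0.2780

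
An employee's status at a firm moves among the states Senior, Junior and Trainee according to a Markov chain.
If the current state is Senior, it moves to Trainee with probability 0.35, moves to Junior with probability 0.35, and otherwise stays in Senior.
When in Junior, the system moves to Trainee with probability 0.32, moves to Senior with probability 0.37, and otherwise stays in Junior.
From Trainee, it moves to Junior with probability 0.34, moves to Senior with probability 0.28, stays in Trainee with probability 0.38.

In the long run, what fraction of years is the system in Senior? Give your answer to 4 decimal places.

0.3163

Let the stationary distribution be π with π = πP and π_1 + π_2 + π_3 = 1.
π_1 = 0.3·π_1 + 0.37·π_2 + 0.28·π_3
π_2 = 0.35·π_1 + 0.31·π_2 + 0.34·π_3
Solving with the normalization constraint gives π = (0.3163, 0.3332, 0.3505).
So the stationary probability of Senior is 0.3163.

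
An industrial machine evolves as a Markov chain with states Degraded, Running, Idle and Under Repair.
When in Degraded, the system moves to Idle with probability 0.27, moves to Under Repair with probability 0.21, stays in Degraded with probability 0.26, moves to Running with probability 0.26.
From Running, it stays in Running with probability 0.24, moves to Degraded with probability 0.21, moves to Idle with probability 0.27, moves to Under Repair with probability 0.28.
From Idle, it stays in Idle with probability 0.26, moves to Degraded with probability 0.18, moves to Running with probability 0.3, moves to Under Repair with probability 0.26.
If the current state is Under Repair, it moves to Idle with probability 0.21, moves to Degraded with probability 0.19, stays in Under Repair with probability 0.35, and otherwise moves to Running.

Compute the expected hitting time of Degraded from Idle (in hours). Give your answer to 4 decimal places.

5.2358

Let t(s) be the expected number of hours to first reach Degraded from state s, with t(Degraded) = 0. Conditioning on the first hour:
t(Running) = 1 + 0.24·t(Running) + 0.27·t(Idle) + 0.28·t(Under Repair)
t(Idle) = 1 + 0.3·t(Running) + 0.26·t(Idle) + 0.26·t(Under Repair)
t(Under Repair) = 1 + 0.25·t(Running) + 0.21·t(Idle) + 0.35·t(Under Repair)
Solving: t(Running) = 5.0866, t(Idle) = 5.2358, t(Under Repair) = 5.1864.
Expected hours from Idle to Degraded: 5.2358.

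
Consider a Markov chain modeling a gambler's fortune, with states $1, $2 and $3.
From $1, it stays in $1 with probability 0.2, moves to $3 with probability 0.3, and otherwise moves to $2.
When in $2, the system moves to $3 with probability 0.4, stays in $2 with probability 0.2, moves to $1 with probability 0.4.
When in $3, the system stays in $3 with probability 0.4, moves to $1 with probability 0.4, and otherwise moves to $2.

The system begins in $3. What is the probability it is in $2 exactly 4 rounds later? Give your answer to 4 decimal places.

0.3008

Propagate the distribution vector 4 rounds from $3.
After 0 rounds: (0.0000, 0.0000, 1.0000)
After 1 round: (0.4000, 0.2000, 0.4000)
After 2 rounds: (0.3200, 0.3200, 0.3600)
After 3 rounds: (0.3360, 0.2960, 0.3680)
After 4 rounds: (0.3328, 0.3008, 0.3664)
P(in $2 after 4 rounds) = 0.3008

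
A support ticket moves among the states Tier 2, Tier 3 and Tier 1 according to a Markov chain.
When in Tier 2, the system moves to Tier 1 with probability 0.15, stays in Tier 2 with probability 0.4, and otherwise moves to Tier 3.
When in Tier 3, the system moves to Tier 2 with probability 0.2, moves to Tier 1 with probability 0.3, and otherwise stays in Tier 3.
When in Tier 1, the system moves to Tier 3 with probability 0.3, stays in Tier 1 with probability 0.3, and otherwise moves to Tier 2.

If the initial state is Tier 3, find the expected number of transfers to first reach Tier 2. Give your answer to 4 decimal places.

Let t(s) be the expected number of transfers to first reach Tier 2 from state s, with t(Tier 2) = 0. Conditioning on the first transfer:
t(Tier 3) = 1 + 0.5·t(Tier 3) + 0.3·t(Tier 1)
t(Tier 1) = 1 + 0.3·t(Tier 3) + 0.3·t(Tier 1)
Solving: t(Tier 3) = 3.8462, t(Tier 1) = 3.0769.
Expected transfers from Tier 3 to Tier 2: 3.8462.

3.8462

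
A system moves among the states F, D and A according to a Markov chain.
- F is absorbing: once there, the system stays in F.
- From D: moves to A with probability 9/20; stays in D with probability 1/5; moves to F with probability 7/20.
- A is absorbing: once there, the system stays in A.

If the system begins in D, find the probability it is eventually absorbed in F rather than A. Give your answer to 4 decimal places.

0.4375

Let h(s) be the probability of absorption at F starting from transient state s. Then h(F) = 1 and h(A) = 0. By first-step analysis:
h(D) = 0.35·1 + 0.2·h(D) + 0.45·0
Solving: h(D) = 0.4375.
Starting from D, the probability is 0.4375.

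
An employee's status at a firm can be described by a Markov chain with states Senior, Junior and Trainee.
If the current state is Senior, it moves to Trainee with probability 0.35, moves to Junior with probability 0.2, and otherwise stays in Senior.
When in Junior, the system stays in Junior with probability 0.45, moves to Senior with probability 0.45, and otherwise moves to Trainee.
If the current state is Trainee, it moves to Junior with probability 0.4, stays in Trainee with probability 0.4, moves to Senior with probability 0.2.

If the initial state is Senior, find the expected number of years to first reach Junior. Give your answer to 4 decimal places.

Let t(s) be the expected number of years to first reach Junior from state s, with t(Junior) = 0. Conditioning on the first year:
t(Senior) = 1 + 0.45·t(Senior) + 0.35·t(Trainee)
t(Trainee) = 1 + 0.2·t(Senior) + 0.4·t(Trainee)
Solving: t(Senior) = 3.6538, t(Trainee) = 2.8846.
Expected years from Senior to Junior: 3.6538.

3.6538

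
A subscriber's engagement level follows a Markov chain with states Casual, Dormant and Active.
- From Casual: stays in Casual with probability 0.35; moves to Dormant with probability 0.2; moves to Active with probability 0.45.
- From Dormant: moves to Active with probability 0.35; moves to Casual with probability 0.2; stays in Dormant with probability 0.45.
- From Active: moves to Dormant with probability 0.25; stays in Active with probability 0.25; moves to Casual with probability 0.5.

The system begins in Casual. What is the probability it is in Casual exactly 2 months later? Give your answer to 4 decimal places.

Sum over the intermediate state after 1 month:
P = P(Casual→Casual)·P(Casual→Casual) + P(Casual→Dormant)·P(Dormant→Casual) + P(Casual→Active)·P(Active→Casual)
  = 0.35×0.35 + 0.2×0.2 + 0.45×0.5
  = 0.1225 + 0.0400 + 0.2250 = 0.3875

0.3875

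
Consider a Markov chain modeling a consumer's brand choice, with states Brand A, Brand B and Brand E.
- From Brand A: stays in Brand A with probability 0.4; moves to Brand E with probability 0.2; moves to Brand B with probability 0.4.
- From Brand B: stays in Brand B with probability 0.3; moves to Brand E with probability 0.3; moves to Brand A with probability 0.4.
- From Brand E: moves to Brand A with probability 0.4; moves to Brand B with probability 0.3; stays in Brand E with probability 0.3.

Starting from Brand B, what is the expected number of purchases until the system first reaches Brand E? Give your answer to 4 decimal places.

3.8462

Let t(s) be the expected number of purchases to first reach Brand E from state s, with t(Brand E) = 0. Conditioning on the first purchase:
t(Brand A) = 1 + 0.4·t(Brand A) + 0.4·t(Brand B)
t(Brand B) = 1 + 0.4·t(Brand A) + 0.3·t(Brand B)
Solving: t(Brand A) = 4.2308, t(Brand B) = 3.8462.
Expected purchases from Brand B to Brand E: 3.8462.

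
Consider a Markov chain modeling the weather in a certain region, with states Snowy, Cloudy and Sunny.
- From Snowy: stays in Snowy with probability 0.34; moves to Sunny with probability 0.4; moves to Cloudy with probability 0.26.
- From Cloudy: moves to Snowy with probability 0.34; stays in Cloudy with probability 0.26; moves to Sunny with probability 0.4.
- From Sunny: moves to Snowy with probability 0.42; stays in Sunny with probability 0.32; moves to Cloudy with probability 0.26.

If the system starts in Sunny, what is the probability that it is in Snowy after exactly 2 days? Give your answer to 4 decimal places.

Sum over the intermediate state after 1 day:
P = P(Sunny→Snowy)·P(Snowy→Snowy) + P(Sunny→Cloudy)·P(Cloudy→Snowy) + P(Sunny→Sunny)·P(Sunny→Snowy)
  = 0.42×0.34 + 0.26×0.34 + 0.32×0.42
  = 0.1428 + 0.0884 + 0.1344 = 0.3656

0.3656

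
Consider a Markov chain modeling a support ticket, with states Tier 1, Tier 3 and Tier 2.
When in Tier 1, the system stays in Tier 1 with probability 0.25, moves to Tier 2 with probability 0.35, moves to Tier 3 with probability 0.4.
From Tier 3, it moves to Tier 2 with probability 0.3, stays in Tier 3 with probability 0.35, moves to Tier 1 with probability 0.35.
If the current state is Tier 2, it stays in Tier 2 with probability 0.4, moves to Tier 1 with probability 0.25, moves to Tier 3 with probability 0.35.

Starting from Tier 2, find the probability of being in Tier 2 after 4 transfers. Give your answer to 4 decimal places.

0.3493

Propagate the distribution vector 4 transfers from Tier 2.
After 0 transfers: (0.0000, 0.0000, 1.0000)
After 1 transfer: (0.2500, 0.3500, 0.4000)
After 2 transfers: (0.2850, 0.3625, 0.3525)
After 3 transfers: (0.2863, 0.3643, 0.3495)
After 4 transfers: (0.2864, 0.3643, 0.3493)
P(in Tier 2 after 4 transfers) = 0.3493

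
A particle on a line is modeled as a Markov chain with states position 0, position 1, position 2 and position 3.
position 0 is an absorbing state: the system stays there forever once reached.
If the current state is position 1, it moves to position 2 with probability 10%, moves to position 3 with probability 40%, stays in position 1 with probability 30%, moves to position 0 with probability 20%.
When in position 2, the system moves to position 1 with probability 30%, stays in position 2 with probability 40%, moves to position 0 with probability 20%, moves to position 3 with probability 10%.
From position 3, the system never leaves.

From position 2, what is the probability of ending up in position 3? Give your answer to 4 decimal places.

Let h(s) be the probability of absorption at position 3 starting from transient state s. Then h(position 3) = 1 and h(position 0) = 0. By first-step analysis:
h(position 1) = 0.2·0 + 0.3·h(position 1) + 0.1·h(position 2) + 0.4·1
h(position 2) = 0.2·0 + 0.3·h(position 1) + 0.4·h(position 2) + 0.1·1
Solving: h(position 1) = 0.6410, h(position 2) = 0.4872.
Starting from position 2, the probability is 0.4872.

0.4872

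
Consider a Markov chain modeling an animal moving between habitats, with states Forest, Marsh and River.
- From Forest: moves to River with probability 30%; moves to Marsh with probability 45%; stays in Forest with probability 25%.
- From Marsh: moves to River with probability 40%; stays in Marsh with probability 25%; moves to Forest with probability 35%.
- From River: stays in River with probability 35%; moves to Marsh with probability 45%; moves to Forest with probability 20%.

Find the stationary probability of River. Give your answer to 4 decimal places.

Let the stationary distribution be π with π = πP and π_1 + π_2 + π_3 = 1.
π_1 = 0.25·π_1 + 0.35·π_2 + 0.2·π_3
π_2 = 0.45·π_1 + 0.25·π_2 + 0.45·π_3
Solving with the normalization constraint gives π = (0.2697, 0.3750, 0.3553).
So the stationary probability of River is 0.3553.

0.3553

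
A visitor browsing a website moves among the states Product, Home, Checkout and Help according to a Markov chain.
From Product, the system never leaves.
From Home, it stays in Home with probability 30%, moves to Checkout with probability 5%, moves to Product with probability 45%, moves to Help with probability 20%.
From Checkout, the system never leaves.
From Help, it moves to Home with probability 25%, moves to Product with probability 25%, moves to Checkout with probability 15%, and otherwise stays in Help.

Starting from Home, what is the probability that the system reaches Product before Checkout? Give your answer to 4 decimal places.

0.8457

Let h(s) be the probability of absorption at Product starting from transient state s. Then h(Product) = 1 and h(Checkout) = 0. By first-step analysis:
h(Home) = 0.45·1 + 0.3·h(Home) + 0.05·0 + 0.2·h(Help)
h(Help) = 0.25·1 + 0.25·h(Home) + 0.15·0 + 0.35·h(Help)
Solving: h(Home) = 0.8457, h(Help) = 0.7099.
Starting from Home, the probability is 0.8457.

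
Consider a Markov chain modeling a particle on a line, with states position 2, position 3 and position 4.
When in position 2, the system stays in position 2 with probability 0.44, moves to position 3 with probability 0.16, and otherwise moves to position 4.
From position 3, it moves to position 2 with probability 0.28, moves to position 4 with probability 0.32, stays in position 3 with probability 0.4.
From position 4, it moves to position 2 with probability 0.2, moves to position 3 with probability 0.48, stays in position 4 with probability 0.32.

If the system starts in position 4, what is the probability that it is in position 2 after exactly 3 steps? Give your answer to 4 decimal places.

Propagate the distribution vector 3 steps from position 4.
After 0 steps: (0.0000, 0.0000, 1.0000)
After 1 step: (0.2000, 0.4800, 0.3200)
After 2 steps: (0.2864, 0.3776, 0.3360)
After 3 steps: (0.2989, 0.3581, 0.3429)
P(in position 2 after 3 steps) = 0.2989

0.2989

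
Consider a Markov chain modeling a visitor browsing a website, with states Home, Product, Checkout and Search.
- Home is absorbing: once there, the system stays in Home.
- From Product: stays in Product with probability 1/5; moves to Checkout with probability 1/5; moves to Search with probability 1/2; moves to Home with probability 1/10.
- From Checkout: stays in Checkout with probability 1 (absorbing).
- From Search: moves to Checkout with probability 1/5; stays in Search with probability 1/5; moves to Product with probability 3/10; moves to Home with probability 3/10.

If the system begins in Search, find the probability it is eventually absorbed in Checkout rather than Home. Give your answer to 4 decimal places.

Let h(s) be the probability of absorption at Checkout starting from transient state s. Then h(Checkout) = 1 and h(Home) = 0. By first-step analysis:
h(Product) = 0.1·0 + 0.2·h(Product) + 0.2·1 + 0.5·h(Search)
h(Search) = 0.3·0 + 0.3·h(Product) + 0.2·1 + 0.2·h(Search)
Solving: h(Product) = 0.5306, h(Search) = 0.4490.
Starting from Search, the probability is 0.4490.

0.4490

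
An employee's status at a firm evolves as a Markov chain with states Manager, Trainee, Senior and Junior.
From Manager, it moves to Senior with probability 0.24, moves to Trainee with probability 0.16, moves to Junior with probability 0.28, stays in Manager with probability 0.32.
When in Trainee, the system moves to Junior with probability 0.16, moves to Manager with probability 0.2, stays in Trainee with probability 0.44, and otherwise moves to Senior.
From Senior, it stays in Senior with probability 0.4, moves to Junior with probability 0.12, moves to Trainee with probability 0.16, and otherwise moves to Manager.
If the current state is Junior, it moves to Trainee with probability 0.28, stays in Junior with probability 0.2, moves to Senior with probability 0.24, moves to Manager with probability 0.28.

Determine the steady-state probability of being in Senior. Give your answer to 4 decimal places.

0.2736

Let the stationary distribution be π with π = πP and π_1 + π_2 + π_3 + π_4 = 1.
π_1 = 0.32·π_1 + 0.2·π_2 + 0.32·π_3 + 0.28·π_4
π_2 = 0.16·π_1 + 0.44·π_2 + 0.16·π_3 + 0.28·π_4
π_3 = 0.24·π_1 + 0.2·π_2 + 0.4·π_3 + 0.24·π_4
Solving with the normalization constraint gives π = (0.2819, 0.2540, 0.2736, 0.1905).
So the stationary probability of Senior is 0.2736.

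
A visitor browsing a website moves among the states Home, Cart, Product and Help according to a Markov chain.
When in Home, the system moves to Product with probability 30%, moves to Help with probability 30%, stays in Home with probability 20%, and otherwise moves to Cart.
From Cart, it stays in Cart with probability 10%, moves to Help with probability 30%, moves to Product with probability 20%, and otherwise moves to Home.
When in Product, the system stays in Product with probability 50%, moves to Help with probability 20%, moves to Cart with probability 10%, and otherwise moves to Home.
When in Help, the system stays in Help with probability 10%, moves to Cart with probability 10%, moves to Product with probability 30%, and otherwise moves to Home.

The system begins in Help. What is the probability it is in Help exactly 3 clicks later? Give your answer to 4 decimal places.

0.2150

Propagate the distribution vector 3 clicks from Help.
After 0 clicks: (0.0000, 0.0000, 0.0000, 1.0000)
After 1 click: (0.5000, 0.1000, 0.3000, 0.1000)
After 2 clicks: (0.2500, 0.1500, 0.3500, 0.2500)
After 3 clicks: (0.3050, 0.1250, 0.3550, 0.2150)
P(in Help after 3 clicks) = 0.2150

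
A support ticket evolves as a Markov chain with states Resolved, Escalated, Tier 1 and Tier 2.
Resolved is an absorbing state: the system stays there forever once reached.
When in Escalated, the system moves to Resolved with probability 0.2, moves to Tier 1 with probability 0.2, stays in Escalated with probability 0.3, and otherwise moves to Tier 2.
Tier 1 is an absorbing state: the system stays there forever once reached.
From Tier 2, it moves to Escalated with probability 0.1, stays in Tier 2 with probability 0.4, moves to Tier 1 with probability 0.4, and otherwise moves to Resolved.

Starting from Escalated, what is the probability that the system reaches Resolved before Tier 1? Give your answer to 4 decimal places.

Let h(s) be the probability of absorption at Resolved starting from transient state s. Then h(Resolved) = 1 and h(Tier 1) = 0. By first-step analysis:
h(Escalated) = 0.2·1 + 0.3·h(Escalated) + 0.2·0 + 0.3·h(Tier 2)
h(Tier 2) = 0.1·1 + 0.1·h(Escalated) + 0.4·0 + 0.4·h(Tier 2)
Solving: h(Escalated) = 0.3846, h(Tier 2) = 0.2308.
Starting from Escalated, the probability is 0.3846.

0.3846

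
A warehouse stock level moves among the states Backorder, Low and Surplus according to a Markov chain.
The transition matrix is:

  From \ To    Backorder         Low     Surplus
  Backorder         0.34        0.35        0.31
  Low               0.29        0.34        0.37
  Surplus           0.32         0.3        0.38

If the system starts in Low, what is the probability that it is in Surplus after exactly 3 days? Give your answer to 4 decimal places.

0.3546

Propagate the distribution vector 3 days from Low.
After 0 days: (0.0000, 1.0000, 0.0000)
After 1 day: (0.2900, 0.3400, 0.3700)
After 2 days: (0.3156, 0.3281, 0.3563)
After 3 days: (0.3165, 0.3289, 0.3546)
P(in Surplus after 3 days) = 0.3546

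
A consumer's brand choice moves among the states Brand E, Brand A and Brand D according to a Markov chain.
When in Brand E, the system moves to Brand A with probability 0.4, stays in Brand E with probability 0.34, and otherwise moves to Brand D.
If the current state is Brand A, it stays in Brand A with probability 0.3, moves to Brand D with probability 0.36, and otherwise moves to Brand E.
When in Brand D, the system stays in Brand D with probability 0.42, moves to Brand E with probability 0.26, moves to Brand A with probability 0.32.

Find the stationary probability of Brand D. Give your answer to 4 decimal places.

Let the stationary distribution be π with π = πP and π_1 + π_2 + π_3 = 1.
π_1 = 0.34·π_1 + 0.34·π_2 + 0.26·π_3
π_2 = 0.4·π_1 + 0.3·π_2 + 0.32·π_3
Solving with the normalization constraint gives π = (0.3120, 0.3382, 0.3498).
So the stationary probability of Brand D is 0.3498.

0.3498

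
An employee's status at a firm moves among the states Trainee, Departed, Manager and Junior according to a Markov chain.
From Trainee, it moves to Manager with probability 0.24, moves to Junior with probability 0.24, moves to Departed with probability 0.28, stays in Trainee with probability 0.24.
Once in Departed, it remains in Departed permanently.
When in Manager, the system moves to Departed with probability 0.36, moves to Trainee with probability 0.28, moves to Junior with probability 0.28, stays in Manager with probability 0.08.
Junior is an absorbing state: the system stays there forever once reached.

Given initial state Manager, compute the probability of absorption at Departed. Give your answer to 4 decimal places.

Let h(s) be the probability of absorption at Departed starting from transient state s. Then h(Departed) = 1 and h(Junior) = 0. By first-step analysis:
h(Trainee) = 0.24·h(Trainee) + 0.28·1 + 0.24·h(Manager) + 0.24·0
h(Manager) = 0.28·h(Trainee) + 0.36·1 + 0.08·h(Manager) + 0.28·0
Solving: h(Trainee) = 0.5443, h(Manager) = 0.5570.
Starting from Manager, the probability is 0.5570.

0.5570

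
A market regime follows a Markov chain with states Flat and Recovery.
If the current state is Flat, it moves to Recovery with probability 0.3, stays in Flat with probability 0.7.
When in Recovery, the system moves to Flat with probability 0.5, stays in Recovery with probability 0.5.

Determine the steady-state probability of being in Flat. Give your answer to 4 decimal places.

0.6250

Let the stationary distribution be π with π = πP and π_1 + π_2 = 1.
π_1 = 0.7·π_1 + 0.5·π_2
Solving with the normalization constraint gives π = (0.6250, 0.3750).
So the stationary probability of Flat is 0.6250.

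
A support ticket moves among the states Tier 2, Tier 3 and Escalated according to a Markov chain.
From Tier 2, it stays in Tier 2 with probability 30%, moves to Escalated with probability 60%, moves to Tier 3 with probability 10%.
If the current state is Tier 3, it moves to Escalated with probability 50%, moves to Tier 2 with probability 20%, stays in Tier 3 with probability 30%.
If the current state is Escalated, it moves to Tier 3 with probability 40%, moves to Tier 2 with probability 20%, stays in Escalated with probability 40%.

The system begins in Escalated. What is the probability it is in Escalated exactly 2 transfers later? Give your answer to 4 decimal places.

0.4800

Sum over the intermediate state after 1 transfer:
P = P(Escalated→Tier 2)·P(Tier 2→Escalated) + P(Escalated→Tier 3)·P(Tier 3→Escalated) + P(Escalated→Escalated)·P(Escalated→Escalated)
  = 0.2×0.6 + 0.4×0.5 + 0.4×0.4
  = 0.1200 + 0.2000 + 0.1600 = 0.4800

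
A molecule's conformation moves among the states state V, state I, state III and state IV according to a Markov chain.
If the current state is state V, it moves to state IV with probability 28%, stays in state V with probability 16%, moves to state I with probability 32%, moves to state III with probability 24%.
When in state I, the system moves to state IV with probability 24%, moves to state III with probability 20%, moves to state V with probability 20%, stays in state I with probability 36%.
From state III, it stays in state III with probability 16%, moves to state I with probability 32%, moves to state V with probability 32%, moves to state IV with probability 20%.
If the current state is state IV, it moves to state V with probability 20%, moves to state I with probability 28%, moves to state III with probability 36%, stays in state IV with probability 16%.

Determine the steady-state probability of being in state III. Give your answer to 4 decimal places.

0.2348

Let the stationary distribution be π with π = πP and π_1 + π_2 + π_3 + π_4 = 1.
π_1 = 0.16·π_1 + 0.2·π_2 + 0.32·π_3 + 0.2·π_4
π_2 = 0.32·π_1 + 0.36·π_2 + 0.32·π_3 + 0.28·π_4
π_3 = 0.24·π_1 + 0.2·π_2 + 0.16·π_3 + 0.36·π_4
Solving with the normalization constraint gives π = (0.2194, 0.3241, 0.2348, 0.2217).
So the stationary probability of state III is 0.2348.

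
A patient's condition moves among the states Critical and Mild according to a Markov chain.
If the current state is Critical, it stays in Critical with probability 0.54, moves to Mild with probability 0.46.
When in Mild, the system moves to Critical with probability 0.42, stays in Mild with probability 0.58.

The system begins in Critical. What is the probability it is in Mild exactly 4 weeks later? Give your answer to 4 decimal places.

0.5226

Propagate the distribution vector 4 weeks from Critical.
After 0 weeks: (1.0000, 0.0000)
After 1 week: (0.5400, 0.4600)
After 2 weeks: (0.4848, 0.5152)
After 3 weeks: (0.4782, 0.5218)
After 4 weeks: (0.4774, 0.5226)
P(in Mild after 4 weeks) = 0.5226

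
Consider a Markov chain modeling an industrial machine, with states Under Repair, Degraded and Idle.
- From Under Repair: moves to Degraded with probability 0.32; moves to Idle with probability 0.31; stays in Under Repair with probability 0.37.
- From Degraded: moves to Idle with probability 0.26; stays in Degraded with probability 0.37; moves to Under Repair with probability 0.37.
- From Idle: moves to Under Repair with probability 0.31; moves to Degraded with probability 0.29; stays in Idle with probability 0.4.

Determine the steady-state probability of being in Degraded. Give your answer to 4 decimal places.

0.3267

Let the stationary distribution be π with π = πP and π_1 + π_2 + π_3 = 1.
π_1 = 0.37·π_1 + 0.37·π_2 + 0.31·π_3
π_2 = 0.32·π_1 + 0.37·π_2 + 0.29·π_3
Solving with the normalization constraint gives π = (0.3506, 0.3267, 0.3227).
So the stationary probability of Degraded is 0.3267.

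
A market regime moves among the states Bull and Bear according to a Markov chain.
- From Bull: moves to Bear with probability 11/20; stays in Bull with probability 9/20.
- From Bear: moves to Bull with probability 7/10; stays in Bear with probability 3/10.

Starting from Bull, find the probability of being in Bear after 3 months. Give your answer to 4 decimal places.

0.4469

Propagate the distribution vector 3 months from Bull.
After 0 months: (1.0000, 0.0000)
After 1 month: (0.4500, 0.5500)
After 2 months: (0.5875, 0.4125)
After 3 months: (0.5531, 0.4469)
P(in Bear after 3 months) = 0.4469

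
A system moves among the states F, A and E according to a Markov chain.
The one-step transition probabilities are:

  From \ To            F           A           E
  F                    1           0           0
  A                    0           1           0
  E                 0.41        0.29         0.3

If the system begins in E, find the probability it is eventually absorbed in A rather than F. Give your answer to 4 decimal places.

Let h(s) be the probability of absorption at A starting from transient state s. Then h(A) = 1 and h(F) = 0. By first-step analysis:
h(E) = 0.41·0 + 0.29·1 + 0.3·h(E)
Solving: h(E) = 0.4143.
Starting from E, the probability is 0.4143.

0.4143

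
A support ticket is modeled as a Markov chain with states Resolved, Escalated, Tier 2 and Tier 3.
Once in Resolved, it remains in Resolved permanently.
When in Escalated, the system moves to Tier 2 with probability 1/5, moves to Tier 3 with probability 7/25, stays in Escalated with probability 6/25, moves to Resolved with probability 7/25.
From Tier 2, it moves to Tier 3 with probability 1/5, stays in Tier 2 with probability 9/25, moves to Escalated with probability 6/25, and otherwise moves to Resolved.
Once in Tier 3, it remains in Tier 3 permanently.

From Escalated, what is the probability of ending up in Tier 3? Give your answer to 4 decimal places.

0.5000

Let h(s) be the probability of absorption at Tier 3 starting from transient state s. Then h(Tier 3) = 1 and h(Resolved) = 0. By first-step analysis:
h(Escalated) = 0.28·0 + 0.24·h(Escalated) + 0.2·h(Tier 2) + 0.28·1
h(Tier 2) = 0.2·0 + 0.24·h(Escalated) + 0.36·h(Tier 2) + 0.2·1
Solving: h(Escalated) = 0.5000, h(Tier 2) = 0.5000.
Starting from Escalated, the probability is 0.5000.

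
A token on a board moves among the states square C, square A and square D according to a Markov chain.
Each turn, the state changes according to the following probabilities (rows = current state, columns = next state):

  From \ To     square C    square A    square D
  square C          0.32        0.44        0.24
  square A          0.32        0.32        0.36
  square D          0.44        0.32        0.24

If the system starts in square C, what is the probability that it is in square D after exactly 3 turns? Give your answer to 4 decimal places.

Propagate the distribution vector 3 turns from square C.
After 0 turns: (1.0000, 0.0000, 0.0000)
After 1 turn: (0.3200, 0.4400, 0.2400)
After 2 turns: (0.3488, 0.3584, 0.2928)
After 3 turns: (0.3551, 0.3619, 0.2830)
P(in square D after 3 turns) = 0.2830

0.2830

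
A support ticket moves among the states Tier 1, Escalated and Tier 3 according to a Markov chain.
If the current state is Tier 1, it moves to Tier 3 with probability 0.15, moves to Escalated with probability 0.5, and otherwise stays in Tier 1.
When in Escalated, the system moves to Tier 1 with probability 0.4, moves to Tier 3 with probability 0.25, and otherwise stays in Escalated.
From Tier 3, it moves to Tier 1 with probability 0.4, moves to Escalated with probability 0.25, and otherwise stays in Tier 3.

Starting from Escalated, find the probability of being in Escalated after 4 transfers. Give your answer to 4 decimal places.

0.3836

Propagate the distribution vector 4 transfers from Escalated.
After 0 transfers: (0.0000, 1.0000, 0.0000)
After 1 transfer: (0.4000, 0.3500, 0.2500)
After 2 transfers: (0.3800, 0.3850, 0.2350)
After 3 transfers: (0.3810, 0.3835, 0.2355)
After 4 transfers: (0.3810, 0.3836, 0.2355)
P(in Escalated after 4 transfers) = 0.3836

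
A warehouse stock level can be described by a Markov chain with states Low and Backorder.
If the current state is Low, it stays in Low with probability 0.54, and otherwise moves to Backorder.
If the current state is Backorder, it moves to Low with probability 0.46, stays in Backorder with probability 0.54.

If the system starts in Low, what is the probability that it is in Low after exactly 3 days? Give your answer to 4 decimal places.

Propagate the distribution vector 3 days from Low.
After 0 days: (1.0000, 0.0000)
After 1 day: (0.5400, 0.4600)
After 2 days: (0.5032, 0.4968)
After 3 days: (0.5003, 0.4997)
P(in Low after 3 days) = 0.5003

0.5003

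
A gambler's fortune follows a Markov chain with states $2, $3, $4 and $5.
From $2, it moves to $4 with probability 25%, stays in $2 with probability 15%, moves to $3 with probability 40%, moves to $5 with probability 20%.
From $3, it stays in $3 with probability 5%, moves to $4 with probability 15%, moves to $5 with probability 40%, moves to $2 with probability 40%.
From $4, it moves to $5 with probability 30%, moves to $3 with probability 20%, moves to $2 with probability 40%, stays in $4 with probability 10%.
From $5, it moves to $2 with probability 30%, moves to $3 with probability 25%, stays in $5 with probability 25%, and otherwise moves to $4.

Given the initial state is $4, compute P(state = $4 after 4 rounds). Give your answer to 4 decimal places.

0.1859

Propagate the distribution vector 4 rounds from $4.
After 0 rounds: (0.0000, 0.0000, 1.0000, 0.0000)
After 1 round: (0.4000, 0.2000, 0.1000, 0.3000)
After 2 rounds: (0.2700, 0.2650, 0.2000, 0.2650)
After 3 rounds: (0.3060, 0.2275, 0.1803, 0.2863)
After 4 rounds: (0.2949, 0.2414, 0.1859, 0.2778)
P(in $4 after 4 rounds) = 0.1859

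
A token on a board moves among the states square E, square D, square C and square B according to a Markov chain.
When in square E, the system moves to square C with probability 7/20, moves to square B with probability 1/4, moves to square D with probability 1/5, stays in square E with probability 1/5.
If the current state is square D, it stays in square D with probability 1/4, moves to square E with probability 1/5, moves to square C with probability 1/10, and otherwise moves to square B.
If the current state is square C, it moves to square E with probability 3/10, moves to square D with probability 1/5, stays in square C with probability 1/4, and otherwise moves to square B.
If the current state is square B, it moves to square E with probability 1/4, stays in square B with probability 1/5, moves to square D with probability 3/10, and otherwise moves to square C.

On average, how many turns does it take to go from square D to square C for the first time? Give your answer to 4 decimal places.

4.9291

Let t(s) be the expected number of turns to first reach square C from state s, with t(square C) = 0. Conditioning on the first turn:
t(square E) = 1 + 0.2·t(square E) + 0.2·t(square D) + 0.25·t(square B)
t(square D) = 1 + 0.2·t(square E) + 0.25·t(square D) + 0.45·t(square B)
t(square B) = 1 + 0.25·t(square E) + 0.3·t(square D) + 0.2·t(square B)
Solving: t(square E) = 3.8240, t(square D) = 4.9291, t(square B) = 4.2934.
Expected turns from square D to square C: 4.9291.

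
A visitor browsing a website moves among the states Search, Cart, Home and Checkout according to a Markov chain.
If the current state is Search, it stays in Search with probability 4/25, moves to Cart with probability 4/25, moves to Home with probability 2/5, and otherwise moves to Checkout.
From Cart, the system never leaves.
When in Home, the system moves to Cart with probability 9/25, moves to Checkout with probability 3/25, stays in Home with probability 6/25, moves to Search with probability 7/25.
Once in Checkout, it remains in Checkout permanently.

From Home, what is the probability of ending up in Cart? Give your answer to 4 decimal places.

0.6596

Let h(s) be the probability of absorption at Cart starting from transient state s. Then h(Cart) = 1 and h(Checkout) = 0. By first-step analysis:
h(Search) = 0.16·h(Search) + 0.16·1 + 0.4·h(Home) + 0.28·0
h(Home) = 0.28·h(Search) + 0.36·1 + 0.24·h(Home) + 0.12·0
Solving: h(Search) = 0.5046, h(Home) = 0.6596.
Starting from Home, the probability is 0.6596.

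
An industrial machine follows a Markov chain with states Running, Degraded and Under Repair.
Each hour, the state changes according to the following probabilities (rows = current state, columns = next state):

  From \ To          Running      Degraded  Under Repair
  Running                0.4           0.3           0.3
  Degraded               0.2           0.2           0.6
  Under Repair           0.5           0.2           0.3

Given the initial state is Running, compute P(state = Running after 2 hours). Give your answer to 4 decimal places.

Sum over the intermediate state after 1 hour:
P = P(Running→Running)·P(Running→Running) + P(Running→Degraded)·P(Degraded→Running) + P(Running→Under Repair)·P(Under Repair→Running)
  = 0.4×0.4 + 0.3×0.2 + 0.3×0.5
  = 0.1600 + 0.0600 + 0.1500 = 0.3700

0.3700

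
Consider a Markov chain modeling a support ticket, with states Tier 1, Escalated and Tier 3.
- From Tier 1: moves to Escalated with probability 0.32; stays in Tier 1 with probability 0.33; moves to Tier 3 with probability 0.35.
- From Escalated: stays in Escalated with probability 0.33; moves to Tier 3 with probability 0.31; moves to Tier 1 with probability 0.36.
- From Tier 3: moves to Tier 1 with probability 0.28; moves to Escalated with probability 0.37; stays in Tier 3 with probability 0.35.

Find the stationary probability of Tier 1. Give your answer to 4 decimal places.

Let the stationary distribution be π with π = πP and π_1 + π_2 + π_3 = 1.
π_1 = 0.33·π_1 + 0.36·π_2 + 0.28·π_3
π_2 = 0.32·π_1 + 0.33·π_2 + 0.37·π_3
Solving with the normalization constraint gives π = (0.3234, 0.3402, 0.3364).
So the stationary probability of Tier 1 is 0.3234.

0.3234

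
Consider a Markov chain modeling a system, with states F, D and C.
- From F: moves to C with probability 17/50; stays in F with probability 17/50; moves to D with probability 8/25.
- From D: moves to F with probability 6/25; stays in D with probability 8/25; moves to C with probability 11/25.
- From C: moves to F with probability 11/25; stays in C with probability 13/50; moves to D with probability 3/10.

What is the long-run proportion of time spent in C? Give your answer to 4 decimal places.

0.3438

Let the stationary distribution be π with π = πP and π_1 + π_2 + π_3 = 1.
π_1 = 0.34·π_1 + 0.24·π_2 + 0.44·π_3
π_2 = 0.32·π_1 + 0.32·π_2 + 0.3·π_3
Solving with the normalization constraint gives π = (0.3431, 0.3131, 0.3438).
So the stationary probability of C is 0.3438.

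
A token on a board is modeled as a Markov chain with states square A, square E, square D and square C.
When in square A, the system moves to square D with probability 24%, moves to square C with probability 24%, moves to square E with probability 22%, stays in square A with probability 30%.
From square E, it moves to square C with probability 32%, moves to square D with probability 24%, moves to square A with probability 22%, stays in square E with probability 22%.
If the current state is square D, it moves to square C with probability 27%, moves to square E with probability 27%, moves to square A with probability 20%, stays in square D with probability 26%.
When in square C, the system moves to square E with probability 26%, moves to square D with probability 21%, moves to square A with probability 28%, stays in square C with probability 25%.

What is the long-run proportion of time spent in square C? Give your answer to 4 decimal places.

0.2692

Let the stationary distribution be π with π = πP and π_1 + π_2 + π_3 + π_4 = 1.
π_1 = 0.3·π_1 + 0.22·π_2 + 0.2·π_3 + 0.28·π_4
π_2 = 0.22·π_1 + 0.22·π_2 + 0.27·π_3 + 0.26·π_4
π_3 = 0.24·π_1 + 0.24·π_2 + 0.26·π_3 + 0.21·π_4
Solving with the normalization constraint gives π = (0.2515, 0.2426, 0.2367, 0.2692).
So the stationary probability of square C is 0.2692.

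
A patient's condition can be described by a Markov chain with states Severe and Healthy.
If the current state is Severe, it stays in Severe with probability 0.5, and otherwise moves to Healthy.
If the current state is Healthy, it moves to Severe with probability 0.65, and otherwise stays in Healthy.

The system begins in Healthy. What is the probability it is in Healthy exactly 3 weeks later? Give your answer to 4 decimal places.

Propagate the distribution vector 3 weeks from Healthy.
After 0 weeks: (0.0000, 1.0000)
After 1 week: (0.6500, 0.3500)
After 2 weeks: (0.5525, 0.4475)
After 3 weeks: (0.5671, 0.4329)
P(in Healthy after 3 weeks) = 0.4329

0.4329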